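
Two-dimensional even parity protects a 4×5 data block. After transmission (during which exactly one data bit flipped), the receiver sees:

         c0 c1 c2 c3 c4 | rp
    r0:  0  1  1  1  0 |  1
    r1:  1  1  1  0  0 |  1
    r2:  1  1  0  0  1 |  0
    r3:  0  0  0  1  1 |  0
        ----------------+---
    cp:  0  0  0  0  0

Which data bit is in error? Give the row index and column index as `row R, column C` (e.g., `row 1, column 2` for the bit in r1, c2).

Recompute each row's even parity and compare to rp:
  r0: data parity 1, sent rp 1 → ok
  r1: data parity 1, sent rp 1 → ok
  r2: data parity 1, sent rp 0 → mismatch
  r3: data parity 0, sent rp 0 → ok
Recompute each column's even parity and compare to cp:
  c0: data parity 0, sent cp 0 → ok
  c1: data parity 1, sent cp 0 → mismatch
  c2: data parity 0, sent cp 0 → ok
  c3: data parity 0, sent cp 0 → ok
  c4: data parity 0, sent cp 0 → ok
Exactly one row (r2) and one column (c1) fail → the flipped bit is at their intersection.

row 2, column 1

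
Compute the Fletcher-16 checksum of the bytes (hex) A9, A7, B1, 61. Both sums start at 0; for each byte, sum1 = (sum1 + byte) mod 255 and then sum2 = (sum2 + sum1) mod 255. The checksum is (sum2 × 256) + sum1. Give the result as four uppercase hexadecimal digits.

6264

Running sums (mod 255):
  after byte 0 (A9): sum1=169, sum2=169
  after byte 1 (A7): sum1=81, sum2=250
  after byte 2 (B1): sum1=3, sum2=253
  after byte 3 (61): sum1=100, sum2=98
Checksum = sum2·256 + sum1 = 98·256 + 100 = 25188 = 0x6264.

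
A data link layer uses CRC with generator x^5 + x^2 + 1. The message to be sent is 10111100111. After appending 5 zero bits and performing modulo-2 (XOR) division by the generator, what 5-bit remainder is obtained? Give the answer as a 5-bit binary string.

00000

Append 5 zeros: 1011110011100000. Divide by 100101 (XOR where the leading bit is 1):
  pos 0: 101111 XOR 100101 = 001010
  pos 2: 101000 XOR 100101 = 001101
  pos 4: 110111 XOR 100101 = 010010
  pos 5: 100101 XOR 100101 = 000000
Remainder (last 5 bits) = 00000. This is the CRC / FCS.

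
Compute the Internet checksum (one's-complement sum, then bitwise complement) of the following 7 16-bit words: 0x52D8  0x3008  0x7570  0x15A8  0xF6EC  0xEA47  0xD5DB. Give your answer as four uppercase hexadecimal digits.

3AF6

One's-complement addition (fold any carry out of bit 15 back into bit 0):
  0x52D8 + 0x3008 = 0x082E0
  0x82E0 + 0x7570 = 0x0F850
  0xF850 + 0x15A8 = 0x10DF8 → wrap carry → 0x0DF9
  0x0DF9 + 0xF6EC = 0x104E5 → wrap carry → 0x04E6
  0x04E6 + 0xEA47 = 0x0EF2D
  0xEF2D + 0xD5DB = 0x1C508 → wrap carry → 0xC509
One's-complement sum = 0xC509.
Checksum = ~0xC509 & 0xFFFF = 0x3AF6.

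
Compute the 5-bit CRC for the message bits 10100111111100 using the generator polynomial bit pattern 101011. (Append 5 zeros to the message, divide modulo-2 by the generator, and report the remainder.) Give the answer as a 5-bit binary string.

00100

Append 5 zeros: 1010011111110000000. Divide by 101011 (XOR where the leading bit is 1):
  pos 0: 101001 XOR 101011 = 000010
  pos 4: 101111 XOR 101011 = 000100
  pos 7: 100110 XOR 101011 = 001101
  pos 9: 110100 XOR 101011 = 011111
  pos 10: 111110 XOR 101011 = 010101
  pos 11: 101010 XOR 101011 = 000001
Remainder (last 5 bits) = 00100. This is the CRC / FCS.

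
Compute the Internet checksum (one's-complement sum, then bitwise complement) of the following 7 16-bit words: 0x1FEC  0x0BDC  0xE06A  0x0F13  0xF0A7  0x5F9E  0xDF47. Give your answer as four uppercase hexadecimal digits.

One's-complement addition (fold any carry out of bit 15 back into bit 0):
  0x1FEC + 0x0BDC = 0x02BC8
  0x2BC8 + 0xE06A = 0x10C32 → wrap carry → 0x0C33
  0x0C33 + 0x0F13 = 0x01B46
  0x1B46 + 0xF0A7 = 0x10BED → wrap carry → 0x0BEE
  0x0BEE + 0x5F9E = 0x06B8C
  0x6B8C + 0xDF47 = 0x14AD3 → wrap carry → 0x4AD4
One's-complement sum = 0x4AD4.
Checksum = ~0x4AD4 & 0xFFFF = 0xB52B.

B52B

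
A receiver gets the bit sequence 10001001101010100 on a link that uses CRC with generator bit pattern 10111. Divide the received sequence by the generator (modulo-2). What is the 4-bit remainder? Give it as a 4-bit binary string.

Modulo-2 division of 10001001101010100 by 10111:
  pos 0: 10001 XOR 10111 = 00110
  pos 2: 11000 XOR 10111 = 01111
  pos 3: 11111 XOR 10111 = 01000
  pos 4: 10001 XOR 10111 = 00110
  pos 6: 11001 XOR 10111 = 01110
  pos 7: 11100 XOR 10111 = 01011
  pos 8: 10111 XOR 10111 = 00000
Remainder = 0100 (nonzero — an error is detected).

0100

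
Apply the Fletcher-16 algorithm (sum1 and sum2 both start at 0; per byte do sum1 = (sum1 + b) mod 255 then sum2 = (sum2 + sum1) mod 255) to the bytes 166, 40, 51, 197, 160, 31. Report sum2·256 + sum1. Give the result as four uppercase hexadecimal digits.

Running sums (mod 255):
  after byte 0 (166): sum1=166, sum2=166
  after byte 1 (40): sum1=206, sum2=117
  after byte 2 (51): sum1=2, sum2=119
  after byte 3 (197): sum1=199, sum2=63
  after byte 4 (160): sum1=104, sum2=167
  after byte 5 (31): sum1=135, sum2=47
Checksum = sum2·256 + sum1 = 47·256 + 135 = 12167 = 0x2F87.

2F87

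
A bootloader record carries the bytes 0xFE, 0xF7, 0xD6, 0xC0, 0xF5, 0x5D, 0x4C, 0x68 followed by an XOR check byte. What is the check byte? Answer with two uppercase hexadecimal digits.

93

XOR the bytes together:
  start with 0xFE
  0xFE ⊕ 0xF7 = 0x09
  0x09 ⊕ 0xD6 = 0xDF
  0xDF ⊕ 0xC0 = 0x1F
  0x1F ⊕ 0xF5 = 0xEA
  0xEA ⊕ 0x5D = 0xB7
  0xB7 ⊕ 0x4C = 0xFB
  0xFB ⊕ 0x68 = 0x93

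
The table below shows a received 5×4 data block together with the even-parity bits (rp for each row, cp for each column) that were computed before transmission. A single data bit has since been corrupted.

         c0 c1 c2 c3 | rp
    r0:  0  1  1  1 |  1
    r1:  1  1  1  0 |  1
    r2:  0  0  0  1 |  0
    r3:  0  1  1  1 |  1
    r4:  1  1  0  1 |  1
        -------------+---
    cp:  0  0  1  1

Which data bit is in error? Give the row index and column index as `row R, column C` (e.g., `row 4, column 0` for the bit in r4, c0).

row 2, column 3

Recompute each row's even parity and compare to rp:
  r0: data parity 1, sent rp 1 → ok
  r1: data parity 1, sent rp 1 → ok
  r2: data parity 1, sent rp 0 → mismatch
  r3: data parity 1, sent rp 1 → ok
  r4: data parity 1, sent rp 1 → ok
Recompute each column's even parity and compare to cp:
  c0: data parity 0, sent cp 0 → ok
  c1: data parity 0, sent cp 0 → ok
  c2: data parity 1, sent cp 1 → ok
  c3: data parity 0, sent cp 1 → mismatch
Exactly one row (r2) and one column (c3) fail → the flipped bit is at their intersection.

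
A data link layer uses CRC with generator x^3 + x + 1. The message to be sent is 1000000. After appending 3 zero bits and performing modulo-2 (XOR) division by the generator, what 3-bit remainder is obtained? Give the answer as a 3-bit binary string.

100

Append 3 zeros: 1000000000. Divide by 1011 (XOR where the leading bit is 1):
  pos 0: 1000 XOR 1011 = 0011
  pos 2: 1100 XOR 1011 = 0111
  pos 3: 1110 XOR 1011 = 0101
  pos 4: 1010 XOR 1011 = 0001
Remainder (last 3 bits) = 100. This is the CRC / FCS.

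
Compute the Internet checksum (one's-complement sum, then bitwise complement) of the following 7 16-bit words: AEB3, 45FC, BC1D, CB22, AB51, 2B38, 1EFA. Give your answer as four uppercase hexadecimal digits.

One's-complement addition (fold any carry out of bit 15 back into bit 0):
  0xAEB3 + 0x45FC = 0x0F4AF
  0xF4AF + 0xBC1D = 0x1B0CC → wrap carry → 0xB0CD
  0xB0CD + 0xCB22 = 0x17BEF → wrap carry → 0x7BF0
  0x7BF0 + 0xAB51 = 0x12741 → wrap carry → 0x2742
  0x2742 + 0x2B38 = 0x0527A
  0x527A + 0x1EFA = 0x07174
One's-complement sum = 0x7174.
Checksum = ~0x7174 & 0xFFFF = 0x8E8B.

8E8B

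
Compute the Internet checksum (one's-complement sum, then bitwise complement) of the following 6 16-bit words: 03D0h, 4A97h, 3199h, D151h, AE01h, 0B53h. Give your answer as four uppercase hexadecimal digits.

One's-complement addition (fold any carry out of bit 15 back into bit 0):
  0x03D0 + 0x4A97 = 0x04E67
  0x4E67 + 0x3199 = 0x08000
  0x8000 + 0xD151 = 0x15151 → wrap carry → 0x5152
  0x5152 + 0xAE01 = 0x0FF53
  0xFF53 + 0x0B53 = 0x10AA6 → wrap carry → 0x0AA7
One's-complement sum = 0x0AA7.
Checksum = ~0x0AA7 & 0xFFFF = 0xF558.

F558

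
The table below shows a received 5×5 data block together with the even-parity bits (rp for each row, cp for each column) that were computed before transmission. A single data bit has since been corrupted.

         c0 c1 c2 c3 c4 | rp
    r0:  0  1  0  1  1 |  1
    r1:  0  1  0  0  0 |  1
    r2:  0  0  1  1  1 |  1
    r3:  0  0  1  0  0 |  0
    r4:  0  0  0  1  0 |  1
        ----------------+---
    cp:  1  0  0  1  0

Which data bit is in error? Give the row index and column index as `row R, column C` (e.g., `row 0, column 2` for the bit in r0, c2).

Recompute each row's even parity and compare to rp:
  r0: data parity 1, sent rp 1 → ok
  r1: data parity 1, sent rp 1 → ok
  r2: data parity 1, sent rp 1 → ok
  r3: data parity 1, sent rp 0 → mismatch
  r4: data parity 1, sent rp 1 → ok
Recompute each column's even parity and compare to cp:
  c0: data parity 0, sent cp 1 → mismatch
  c1: data parity 0, sent cp 0 → ok
  c2: data parity 0, sent cp 0 → ok
  c3: data parity 1, sent cp 1 → ok
  c4: data parity 0, sent cp 0 → ok
Exactly one row (r3) and one column (c0) fail → the flipped bit is at their intersection.

row 3, column 0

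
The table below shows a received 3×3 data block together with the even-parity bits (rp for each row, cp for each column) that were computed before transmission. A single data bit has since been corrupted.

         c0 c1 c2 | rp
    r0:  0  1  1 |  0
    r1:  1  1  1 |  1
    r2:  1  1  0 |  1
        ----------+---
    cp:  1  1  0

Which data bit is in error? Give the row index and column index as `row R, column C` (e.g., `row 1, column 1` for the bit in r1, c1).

Recompute each row's even parity and compare to rp:
  r0: data parity 0, sent rp 0 → ok
  r1: data parity 1, sent rp 1 → ok
  r2: data parity 0, sent rp 1 → mismatch
Recompute each column's even parity and compare to cp:
  c0: data parity 0, sent cp 1 → mismatch
  c1: data parity 1, sent cp 1 → ok
  c2: data parity 0, sent cp 0 → ok
Exactly one row (r2) and one column (c0) fail → the flipped bit is at their intersection.

row 2, column 0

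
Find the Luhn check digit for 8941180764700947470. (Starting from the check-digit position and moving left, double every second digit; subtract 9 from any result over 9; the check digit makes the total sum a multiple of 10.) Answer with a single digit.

Partial digits right→left: 0 7 4 7 4 9 0 0 7 4 6 7 0 8 1 1 4 9 8
Double every second digit counting from the check-digit position (so the 1st, 3rd, 5th, ... of the partial from the right).
  doubled (with −9 where >9): 0 8 8 0 5 3 0 2 8 7 → sum 41
  kept as-is: 7 7 9 0 4 7 8 1 9 → sum 52
Total = 41 + 52 = 93.
Check digit = (10 − (93 mod 10)) mod 10 = 7.

7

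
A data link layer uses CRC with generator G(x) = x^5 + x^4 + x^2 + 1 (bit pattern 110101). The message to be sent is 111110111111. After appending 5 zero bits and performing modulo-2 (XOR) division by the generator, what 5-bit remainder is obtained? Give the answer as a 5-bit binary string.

00001

Append 5 zeros: 11111011111100000. Divide by 110101 (XOR where the leading bit is 1):
  pos 0: 111110 XOR 110101 = 001011
  pos 2: 101111 XOR 110101 = 011010
  pos 3: 110101 XOR 110101 = 000000
  pos 9: 111000 XOR 110101 = 001101
  pos 11: 110100 XOR 110101 = 000001
Remainder (last 5 bits) = 00001. This is the CRC / FCS.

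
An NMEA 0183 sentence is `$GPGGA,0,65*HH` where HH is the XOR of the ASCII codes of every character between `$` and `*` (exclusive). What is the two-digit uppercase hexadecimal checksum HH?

XOR the ASCII codes of the payload characters:
  'G' = 0x47 → acc = 0x47
  'P' = 0x50 → acc = 0x17
  'G' = 0x47 → acc = 0x50
  'G' = 0x47 → acc = 0x17
  'A' = 0x41 → acc = 0x56
  ',' = 0x2C → acc = 0x7A
  '0' = 0x30 → acc = 0x4A
  ',' = 0x2C → acc = 0x66
  '6' = 0x36 → acc = 0x50
  '5' = 0x35 → acc = 0x65
Checksum = 0x65.

65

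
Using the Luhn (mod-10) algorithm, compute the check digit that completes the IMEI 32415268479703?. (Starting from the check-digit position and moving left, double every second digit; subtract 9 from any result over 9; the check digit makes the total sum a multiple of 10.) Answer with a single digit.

6

Partial digits right→left: 3 0 7 9 7 4 8 6 2 5 1 4 2 3
Double every second digit counting from the check-digit position (so the 1st, 3rd, 5th, ... of the partial from the right).
  doubled (with −9 where >9): 6 5 5 7 4 2 4 → sum 33
  kept as-is: 0 9 4 6 5 4 3 → sum 31
Total = 33 + 31 = 64.
Check digit = (10 − (64 mod 10)) mod 10 = 6.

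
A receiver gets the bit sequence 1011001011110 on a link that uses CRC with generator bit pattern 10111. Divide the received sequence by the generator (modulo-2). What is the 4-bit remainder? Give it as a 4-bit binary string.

Modulo-2 division of 1011001011110 by 10111:
  pos 0: 10110 XOR 10111 = 00001
  pos 4: 10101 XOR 10111 = 00010
  pos 7: 10111 XOR 10111 = 00000
Remainder = 0000 (zero — the frame passes the CRC check).

0000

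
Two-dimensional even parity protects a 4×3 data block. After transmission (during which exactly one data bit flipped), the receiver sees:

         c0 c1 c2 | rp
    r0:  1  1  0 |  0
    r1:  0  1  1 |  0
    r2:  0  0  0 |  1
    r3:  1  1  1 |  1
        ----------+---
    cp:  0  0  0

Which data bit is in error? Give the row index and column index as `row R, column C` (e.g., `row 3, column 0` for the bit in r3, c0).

Recompute each row's even parity and compare to rp:
  r0: data parity 0, sent rp 0 → ok
  r1: data parity 0, sent rp 0 → ok
  r2: data parity 0, sent rp 1 → mismatch
  r3: data parity 1, sent rp 1 → ok
Recompute each column's even parity and compare to cp:
  c0: data parity 0, sent cp 0 → ok
  c1: data parity 1, sent cp 0 → mismatch
  c2: data parity 0, sent cp 0 → ok
Exactly one row (r2) and one column (c1) fail → the flipped bit is at their intersection.

row 2, column 1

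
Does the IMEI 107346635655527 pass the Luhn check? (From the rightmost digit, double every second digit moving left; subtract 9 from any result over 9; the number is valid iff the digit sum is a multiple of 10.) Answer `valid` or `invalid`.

invalid

From the right, keep odd positions and double even positions (subtract 9 from any doubled value over 9):
  doubled (positions 2,4,...): 4 1 3 6 3 6 0 → sum 23
  kept (positions 1,3,...): 7 5 5 5 6 4 7 1 → sum 40
Total = 63.
63 mod 10 = 3, so the number is invalid.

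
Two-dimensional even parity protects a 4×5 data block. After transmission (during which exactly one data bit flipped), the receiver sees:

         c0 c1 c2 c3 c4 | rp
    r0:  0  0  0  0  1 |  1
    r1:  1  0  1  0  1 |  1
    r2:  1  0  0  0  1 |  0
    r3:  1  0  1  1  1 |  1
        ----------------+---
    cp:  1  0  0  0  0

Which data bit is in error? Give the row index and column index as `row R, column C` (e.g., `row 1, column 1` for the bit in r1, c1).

Recompute each row's even parity and compare to rp:
  r0: data parity 1, sent rp 1 → ok
  r1: data parity 1, sent rp 1 → ok
  r2: data parity 0, sent rp 0 → ok
  r3: data parity 0, sent rp 1 → mismatch
Recompute each column's even parity and compare to cp:
  c0: data parity 1, sent cp 1 → ok
  c1: data parity 0, sent cp 0 → ok
  c2: data parity 0, sent cp 0 → ok
  c3: data parity 1, sent cp 0 → mismatch
  c4: data parity 0, sent cp 0 → ok
Exactly one row (r3) and one column (c3) fail → the flipped bit is at their intersection.

row 3, column 3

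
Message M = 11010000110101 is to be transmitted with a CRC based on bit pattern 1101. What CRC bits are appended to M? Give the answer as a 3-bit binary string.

Append 3 zeros: 11010000110101000. Divide by 1101 (XOR where the leading bit is 1):
  pos 0: 1101 XOR 1101 = 0000
  pos 8: 1101 XOR 1101 = 0000
  pos 13: 1000 XOR 1101 = 0101
Remainder (last 3 bits) = 101. This is the CRC / FCS.

101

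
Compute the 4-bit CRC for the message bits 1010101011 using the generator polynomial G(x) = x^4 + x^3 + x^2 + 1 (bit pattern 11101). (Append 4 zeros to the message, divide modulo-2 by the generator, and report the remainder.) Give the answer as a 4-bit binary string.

1100

Append 4 zeros: 10101010110000. Divide by 11101 (XOR where the leading bit is 1):
  pos 0: 10101 XOR 11101 = 01000
  pos 1: 10000 XOR 11101 = 01101
  pos 2: 11011 XOR 11101 = 00110
  pos 4: 11001 XOR 11101 = 00100
  pos 6: 10010 XOR 11101 = 01111
  pos 7: 11110 XOR 11101 = 00011
Remainder (last 4 bits) = 1100. This is the CRC / FCS.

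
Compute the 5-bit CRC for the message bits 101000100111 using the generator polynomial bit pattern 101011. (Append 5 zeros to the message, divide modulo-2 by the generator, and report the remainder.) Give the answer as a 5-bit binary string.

11110

Append 5 zeros: 10100010011100000. Divide by 101011 (XOR where the leading bit is 1):
  pos 0: 101000 XOR 101011 = 000011
  pos 4: 111001 XOR 101011 = 010010
  pos 5: 100101 XOR 101011 = 001110
  pos 7: 111010 XOR 101011 = 010001
  pos 8: 100010 XOR 101011 = 001001
  pos 10: 100100 XOR 101011 = 001111
Remainder (last 5 bits) = 11110. This is the CRC / FCS.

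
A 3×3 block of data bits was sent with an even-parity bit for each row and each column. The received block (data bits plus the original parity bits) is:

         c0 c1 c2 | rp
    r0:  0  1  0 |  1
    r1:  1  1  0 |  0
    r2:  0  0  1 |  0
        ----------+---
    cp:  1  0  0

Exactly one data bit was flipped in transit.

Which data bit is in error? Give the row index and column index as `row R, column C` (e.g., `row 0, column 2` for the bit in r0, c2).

row 2, column 2

Recompute each row's even parity and compare to rp:
  r0: data parity 1, sent rp 1 → ok
  r1: data parity 0, sent rp 0 → ok
  r2: data parity 1, sent rp 0 → mismatch
Recompute each column's even parity and compare to cp:
  c0: data parity 1, sent cp 1 → ok
  c1: data parity 0, sent cp 0 → ok
  c2: data parity 1, sent cp 0 → mismatch
Exactly one row (r2) and one column (c2) fail → the flipped bit is at their intersection.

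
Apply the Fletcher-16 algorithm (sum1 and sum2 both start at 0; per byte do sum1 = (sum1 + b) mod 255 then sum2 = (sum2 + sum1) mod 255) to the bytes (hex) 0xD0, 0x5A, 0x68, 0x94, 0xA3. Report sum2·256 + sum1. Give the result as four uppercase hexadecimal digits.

83CB

Running sums (mod 255):
  after byte 0 (0xD0): sum1=208, sum2=208
  after byte 1 (0x5A): sum1=43, sum2=251
  after byte 2 (0x68): sum1=147, sum2=143
  after byte 3 (0x94): sum1=40, sum2=183
  after byte 4 (0xA3): sum1=203, sum2=131
Checksum = sum2·256 + sum1 = 131·256 + 203 = 33739 = 0x83CB.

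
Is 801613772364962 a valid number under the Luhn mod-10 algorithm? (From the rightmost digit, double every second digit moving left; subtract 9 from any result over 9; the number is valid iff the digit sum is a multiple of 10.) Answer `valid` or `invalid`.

From the right, keep odd positions and double even positions (subtract 9 from any doubled value over 9):
  doubled (positions 2,4,...): 3 8 6 5 6 3 0 → sum 31
  kept (positions 1,3,...): 2 9 6 2 7 1 1 8 → sum 36
Total = 67.
67 mod 10 = 7, so the number is invalid.

invalid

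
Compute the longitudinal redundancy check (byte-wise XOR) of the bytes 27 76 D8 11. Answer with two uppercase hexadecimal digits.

XOR the bytes together:
  start with 0x27
  0x27 ⊕ 0x76 = 0x51
  0x51 ⊕ 0xD8 = 0x89
  0x89 ⊕ 0x11 = 0x98

98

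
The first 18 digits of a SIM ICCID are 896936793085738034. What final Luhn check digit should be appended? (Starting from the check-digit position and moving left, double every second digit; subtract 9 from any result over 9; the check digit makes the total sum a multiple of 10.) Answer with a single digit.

2

Partial digits right→left: 4 3 0 8 3 7 5 8 0 3 9 7 6 3 9 6 9 8
Double every second digit counting from the check-digit position (so the 1st, 3rd, 5th, ... of the partial from the right).
  doubled (with −9 where >9): 8 0 6 1 0 9 3 9 9 → sum 45
  kept as-is: 3 8 7 8 3 7 3 6 8 → sum 53
Total = 45 + 53 = 98.
Check digit = (10 − (98 mod 10)) mod 10 = 2.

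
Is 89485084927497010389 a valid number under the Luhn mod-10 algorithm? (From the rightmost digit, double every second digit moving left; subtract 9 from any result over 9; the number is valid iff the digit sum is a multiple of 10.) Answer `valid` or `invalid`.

From the right, keep odd positions and double even positions (subtract 9 from any doubled value over 9):
  doubled (positions 2,4,...): 7 0 0 9 5 9 7 1 8 7 → sum 53
  kept (positions 1,3,...): 9 3 1 7 4 2 4 0 8 9 → sum 47
Total = 100.
100 mod 10 = 0, so the number is valid.

valid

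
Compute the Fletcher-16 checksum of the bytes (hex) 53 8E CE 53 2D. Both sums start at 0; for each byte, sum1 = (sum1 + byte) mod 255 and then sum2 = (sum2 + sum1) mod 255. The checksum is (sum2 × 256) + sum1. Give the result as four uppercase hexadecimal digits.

Running sums (mod 255):
  after byte 0 (53): sum1=83, sum2=83
  after byte 1 (8E): sum1=225, sum2=53
  after byte 2 (CE): sum1=176, sum2=229
  after byte 3 (53): sum1=4, sum2=233
  after byte 4 (2D): sum1=49, sum2=27
Checksum = sum2·256 + sum1 = 27·256 + 49 = 6961 = 0x1B31.

1B31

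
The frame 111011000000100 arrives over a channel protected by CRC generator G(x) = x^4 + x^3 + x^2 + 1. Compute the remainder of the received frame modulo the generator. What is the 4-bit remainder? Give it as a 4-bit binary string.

0000

Modulo-2 division of 111011000000100 by 11101:
  pos 0: 11101 XOR 11101 = 00000
  pos 5: 10000 XOR 11101 = 01101
  pos 6: 11010 XOR 11101 = 00111
  pos 8: 11101 XOR 11101 = 00000
Remainder = 0000 (zero — the frame passes the CRC check).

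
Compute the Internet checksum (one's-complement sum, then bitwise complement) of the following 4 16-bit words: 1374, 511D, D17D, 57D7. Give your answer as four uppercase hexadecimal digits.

One's-complement addition (fold any carry out of bit 15 back into bit 0):
  0x1374 + 0x511D = 0x06491
  0x6491 + 0xD17D = 0x1360E → wrap carry → 0x360F
  0x360F + 0x57D7 = 0x08DE6
One's-complement sum = 0x8DE6.
Checksum = ~0x8DE6 & 0xFFFF = 0x7219.

7219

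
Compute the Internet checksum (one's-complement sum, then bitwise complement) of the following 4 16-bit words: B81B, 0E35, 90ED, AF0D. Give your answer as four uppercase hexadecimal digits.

F9B3

One's-complement addition (fold any carry out of bit 15 back into bit 0):
  0xB81B + 0x0E35 = 0x0C650
  0xC650 + 0x90ED = 0x1573D → wrap carry → 0x573E
  0x573E + 0xAF0D = 0x1064B → wrap carry → 0x064C
One's-complement sum = 0x064C.
Checksum = ~0x064C & 0xFFFF = 0xF9B3.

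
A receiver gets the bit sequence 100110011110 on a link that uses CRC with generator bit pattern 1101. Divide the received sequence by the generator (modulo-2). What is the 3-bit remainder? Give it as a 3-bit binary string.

Modulo-2 division of 100110011110 by 1101:
  pos 0: 1001 XOR 1101 = 0100
  pos 1: 1001 XOR 1101 = 0100
  pos 2: 1000 XOR 1101 = 0101
  pos 3: 1010 XOR 1101 = 0111
  pos 4: 1111 XOR 1101 = 0010
  pos 6: 1011 XOR 1101 = 0110
  pos 7: 1101 XOR 1101 = 0000
Remainder = 000 (zero — the frame passes the CRC check).

000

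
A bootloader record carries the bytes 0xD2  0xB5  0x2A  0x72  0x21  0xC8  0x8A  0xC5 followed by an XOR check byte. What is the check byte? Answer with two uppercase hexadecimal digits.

99

XOR the bytes together:
  start with 0xD2
  0xD2 ⊕ 0xB5 = 0x67
  0x67 ⊕ 0x2A = 0x4D
  0x4D ⊕ 0x72 = 0x3F
  0x3F ⊕ 0x21 = 0x1E
  0x1E ⊕ 0xC8 = 0xD6
  0xD6 ⊕ 0x8A = 0x5C
  0x5C ⊕ 0xC5 = 0x99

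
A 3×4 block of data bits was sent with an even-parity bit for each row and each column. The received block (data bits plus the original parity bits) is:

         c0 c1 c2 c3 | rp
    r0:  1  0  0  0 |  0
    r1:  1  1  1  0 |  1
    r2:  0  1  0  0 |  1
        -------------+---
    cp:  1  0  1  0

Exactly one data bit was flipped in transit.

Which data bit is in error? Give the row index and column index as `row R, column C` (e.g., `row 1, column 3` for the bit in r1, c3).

Recompute each row's even parity and compare to rp:
  r0: data parity 1, sent rp 0 → mismatch
  r1: data parity 1, sent rp 1 → ok
  r2: data parity 1, sent rp 1 → ok
Recompute each column's even parity and compare to cp:
  c0: data parity 0, sent cp 1 → mismatch
  c1: data parity 0, sent cp 0 → ok
  c2: data parity 1, sent cp 1 → ok
  c3: data parity 0, sent cp 0 → ok
Exactly one row (r0) and one column (c0) fail → the flipped bit is at their intersection.

row 0, column 0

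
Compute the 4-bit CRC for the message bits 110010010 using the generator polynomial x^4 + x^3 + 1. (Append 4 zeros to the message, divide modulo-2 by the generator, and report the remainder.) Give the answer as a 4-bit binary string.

Append 4 zeros: 1100100100000. Divide by 11001 (XOR where the leading bit is 1):
  pos 0: 11001 XOR 11001 = 00000
  pos 7: 10000 XOR 11001 = 01001
  pos 8: 10010 XOR 11001 = 01011
Remainder (last 4 bits) = 1011. This is the CRC / FCS.

1011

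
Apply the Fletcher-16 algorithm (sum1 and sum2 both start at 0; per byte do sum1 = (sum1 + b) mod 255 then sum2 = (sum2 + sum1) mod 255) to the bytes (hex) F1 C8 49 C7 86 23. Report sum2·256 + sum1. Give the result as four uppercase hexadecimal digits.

Running sums (mod 255):
  after byte 0 (F1): sum1=241, sum2=241
  after byte 1 (C8): sum1=186, sum2=172
  after byte 2 (49): sum1=4, sum2=176
  after byte 3 (C7): sum1=203, sum2=124
  after byte 4 (86): sum1=82, sum2=206
  after byte 5 (23): sum1=117, sum2=68
Checksum = sum2·256 + sum1 = 68·256 + 117 = 17525 = 0x4475.

4475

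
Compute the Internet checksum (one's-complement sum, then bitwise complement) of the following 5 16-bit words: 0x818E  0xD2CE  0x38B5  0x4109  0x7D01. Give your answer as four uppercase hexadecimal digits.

One's-complement addition (fold any carry out of bit 15 back into bit 0):
  0x818E + 0xD2CE = 0x1545C → wrap carry → 0x545D
  0x545D + 0x38B5 = 0x08D12
  0x8D12 + 0x4109 = 0x0CE1B
  0xCE1B + 0x7D01 = 0x14B1C → wrap carry → 0x4B1D
One's-complement sum = 0x4B1D.
Checksum = ~0x4B1D & 0xFFFF = 0xB4E2.

B4E2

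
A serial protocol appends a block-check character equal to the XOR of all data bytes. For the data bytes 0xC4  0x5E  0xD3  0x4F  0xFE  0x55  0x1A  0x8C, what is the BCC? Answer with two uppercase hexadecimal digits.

XOR the bytes together:
  start with 0xC4
  0xC4 ⊕ 0x5E = 0x9A
  0x9A ⊕ 0xD3 = 0x49
  0x49 ⊕ 0x4F = 0x06
  0x06 ⊕ 0xFE = 0xF8
  0xF8 ⊕ 0x55 = 0xAD
  0xAD ⊕ 0x1A = 0xB7
  0xB7 ⊕ 0x8C = 0x3B

3B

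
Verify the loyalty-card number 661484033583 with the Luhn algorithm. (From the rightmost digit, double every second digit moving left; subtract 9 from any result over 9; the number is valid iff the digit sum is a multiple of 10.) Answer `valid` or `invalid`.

valid

From the right, keep odd positions and double even positions (subtract 9 from any doubled value over 9):
  doubled (positions 2,4,...): 7 6 0 7 2 3 → sum 25
  kept (positions 1,3,...): 3 5 3 4 4 6 → sum 25
Total = 50.
50 mod 10 = 0, so the number is valid.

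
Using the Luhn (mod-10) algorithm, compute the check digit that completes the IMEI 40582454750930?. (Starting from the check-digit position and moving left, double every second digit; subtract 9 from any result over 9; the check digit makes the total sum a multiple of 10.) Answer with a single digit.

Partial digits right→left: 0 3 9 0 5 7 4 5 4 2 8 5 0 4
Double every second digit counting from the check-digit position (so the 1st, 3rd, 5th, ... of the partial from the right).
  doubled (with −9 where >9): 0 9 1 8 8 7 0 → sum 33
  kept as-is: 3 0 7 5 2 5 4 → sum 26
Total = 33 + 26 = 59.
Check digit = (10 − (59 mod 10)) mod 10 = 1.

1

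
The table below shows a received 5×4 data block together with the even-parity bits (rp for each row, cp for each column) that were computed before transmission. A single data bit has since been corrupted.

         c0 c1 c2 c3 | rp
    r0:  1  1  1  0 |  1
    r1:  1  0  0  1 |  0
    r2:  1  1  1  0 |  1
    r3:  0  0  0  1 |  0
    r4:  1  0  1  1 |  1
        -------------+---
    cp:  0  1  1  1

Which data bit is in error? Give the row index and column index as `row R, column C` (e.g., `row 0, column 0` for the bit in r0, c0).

row 3, column 1

Recompute each row's even parity and compare to rp:
  r0: data parity 1, sent rp 1 → ok
  r1: data parity 0, sent rp 0 → ok
  r2: data parity 1, sent rp 1 → ok
  r3: data parity 1, sent rp 0 → mismatch
  r4: data parity 1, sent rp 1 → ok
Recompute each column's even parity and compare to cp:
  c0: data parity 0, sent cp 0 → ok
  c1: data parity 0, sent cp 1 → mismatch
  c2: data parity 1, sent cp 1 → ok
  c3: data parity 1, sent cp 1 → ok
Exactly one row (r3) and one column (c1) fail → the flipped bit is at their intersection.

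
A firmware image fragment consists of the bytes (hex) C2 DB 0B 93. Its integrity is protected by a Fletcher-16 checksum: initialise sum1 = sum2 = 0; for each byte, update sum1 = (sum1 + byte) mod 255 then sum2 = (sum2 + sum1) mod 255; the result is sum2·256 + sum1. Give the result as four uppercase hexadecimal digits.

483D

Running sums (mod 255):
  after byte 0 (C2): sum1=194, sum2=194
  after byte 1 (DB): sum1=158, sum2=97
  after byte 2 (0B): sum1=169, sum2=11
  after byte 3 (93): sum1=61, sum2=72
Checksum = sum2·256 + sum1 = 72·256 + 61 = 18493 = 0x483D.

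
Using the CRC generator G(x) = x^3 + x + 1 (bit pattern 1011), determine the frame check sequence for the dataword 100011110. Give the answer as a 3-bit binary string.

011

Append 3 zeros: 100011110000. Divide by 1011 (XOR where the leading bit is 1):
  pos 0: 1000 XOR 1011 = 0011
  pos 2: 1111 XOR 1011 = 0100
  pos 3: 1001 XOR 1011 = 0010
  pos 5: 1010 XOR 1011 = 0001
  pos 8: 1000 XOR 1011 = 0011
Remainder (last 3 bits) = 011. This is the CRC / FCS.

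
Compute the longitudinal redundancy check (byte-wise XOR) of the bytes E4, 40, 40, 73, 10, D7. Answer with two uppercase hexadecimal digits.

XOR the bytes together:
  start with 0xE4
  0xE4 ⊕ 0x40 = 0xA4
  0xA4 ⊕ 0x40 = 0xE4
  0xE4 ⊕ 0x73 = 0x97
  0x97 ⊕ 0x10 = 0x87
  0x87 ⊕ 0xD7 = 0x50

50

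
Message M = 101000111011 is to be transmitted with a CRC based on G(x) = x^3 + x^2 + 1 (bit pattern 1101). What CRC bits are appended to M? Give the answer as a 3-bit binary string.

101

Append 3 zeros: 101000111011000. Divide by 1101 (XOR where the leading bit is 1):
  pos 0: 1010 XOR 1101 = 0111
  pos 1: 1110 XOR 1101 = 0011
  pos 3: 1101 XOR 1101 = 0000
  pos 7: 1101 XOR 1101 = 0000
  pos 11: 1000 XOR 1101 = 0101
Remainder (last 3 bits) = 101. This is the CRC / FCS.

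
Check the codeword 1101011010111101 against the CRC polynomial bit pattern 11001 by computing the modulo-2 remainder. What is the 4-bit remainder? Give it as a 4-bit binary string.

Modulo-2 division of 1101011010111101 by 11001:
  pos 0: 11010 XOR 11001 = 00011
  pos 3: 11110 XOR 11001 = 00111
  pos 5: 11110 XOR 11001 = 00111
  pos 7: 11111 XOR 11001 = 00110
  pos 9: 11011 XOR 11001 = 00010
Remainder = 1001 (nonzero — an error is detected).

1001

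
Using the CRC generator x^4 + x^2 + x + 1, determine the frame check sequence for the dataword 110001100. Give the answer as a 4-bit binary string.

0011

Append 4 zeros: 1100011000000. Divide by 10111 (XOR where the leading bit is 1):
  pos 0: 11000 XOR 10111 = 01111
  pos 1: 11111 XOR 10111 = 01000
  pos 2: 10001 XOR 10111 = 00110
  pos 4: 11000 XOR 10111 = 01111
  pos 5: 11110 XOR 10111 = 01001
  pos 6: 10010 XOR 10111 = 00101
  pos 8: 10100 XOR 10111 = 00011
Remainder (last 4 bits) = 0011. This is the CRC / FCS.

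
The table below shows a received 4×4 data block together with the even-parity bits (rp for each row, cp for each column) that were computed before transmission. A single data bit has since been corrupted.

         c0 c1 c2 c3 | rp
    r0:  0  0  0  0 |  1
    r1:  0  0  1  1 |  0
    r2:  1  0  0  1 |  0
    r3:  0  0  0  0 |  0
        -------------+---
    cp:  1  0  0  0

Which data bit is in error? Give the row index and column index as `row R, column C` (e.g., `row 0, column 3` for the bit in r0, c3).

row 0, column 2

Recompute each row's even parity and compare to rp:
  r0: data parity 0, sent rp 1 → mismatch
  r1: data parity 0, sent rp 0 → ok
  r2: data parity 0, sent rp 0 → ok
  r3: data parity 0, sent rp 0 → ok
Recompute each column's even parity and compare to cp:
  c0: data parity 1, sent cp 1 → ok
  c1: data parity 0, sent cp 0 → ok
  c2: data parity 1, sent cp 0 → mismatch
  c3: data parity 0, sent cp 0 → ok
Exactly one row (r0) and one column (c2) fail → the flipped bit is at their intersection.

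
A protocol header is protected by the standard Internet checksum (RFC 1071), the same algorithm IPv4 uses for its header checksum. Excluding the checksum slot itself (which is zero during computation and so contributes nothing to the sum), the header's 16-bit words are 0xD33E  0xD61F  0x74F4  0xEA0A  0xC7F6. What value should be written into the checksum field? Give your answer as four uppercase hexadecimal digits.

One's-complement addition (fold any carry out of bit 15 back into bit 0):
  0xD33E + 0xD61F = 0x1A95D → wrap carry → 0xA95E
  0xA95E + 0x74F4 = 0x11E52 → wrap carry → 0x1E53
  0x1E53 + 0xEA0A = 0x1085D → wrap carry → 0x085E
  0x085E + 0xC7F6 = 0x0D054
One's-complement sum = 0xD054.
Checksum = ~0xD054 & 0xFFFF = 0x2FAB.

2FAB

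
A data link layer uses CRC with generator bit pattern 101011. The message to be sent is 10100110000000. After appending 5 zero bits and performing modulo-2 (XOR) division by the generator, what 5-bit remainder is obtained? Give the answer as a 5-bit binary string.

Append 5 zeros: 1010011000000000000. Divide by 101011 (XOR where the leading bit is 1):
  pos 0: 101001 XOR 101011 = 000010
  pos 4: 101000 XOR 101011 = 000011
  pos 8: 110000 XOR 101011 = 011011
  pos 9: 110110 XOR 101011 = 011101
  pos 10: 111010 XOR 101011 = 010001
  pos 11: 100010 XOR 101011 = 001001
  pos 13: 100100 XOR 101011 = 001111
Remainder (last 5 bits) = 01111. This is the CRC / FCS.

01111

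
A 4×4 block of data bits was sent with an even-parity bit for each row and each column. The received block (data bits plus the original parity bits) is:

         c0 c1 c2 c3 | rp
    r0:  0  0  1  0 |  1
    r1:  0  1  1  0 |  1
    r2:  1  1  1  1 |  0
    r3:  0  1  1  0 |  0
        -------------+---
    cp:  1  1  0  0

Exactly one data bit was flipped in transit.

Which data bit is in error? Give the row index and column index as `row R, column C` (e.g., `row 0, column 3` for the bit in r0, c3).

Recompute each row's even parity and compare to rp:
  r0: data parity 1, sent rp 1 → ok
  r1: data parity 0, sent rp 1 → mismatch
  r2: data parity 0, sent rp 0 → ok
  r3: data parity 0, sent rp 0 → ok
Recompute each column's even parity and compare to cp:
  c0: data parity 1, sent cp 1 → ok
  c1: data parity 1, sent cp 1 → ok
  c2: data parity 0, sent cp 0 → ok
  c3: data parity 1, sent cp 0 → mismatch
Exactly one row (r1) and one column (c3) fail → the flipped bit is at their intersection.

row 1, column 3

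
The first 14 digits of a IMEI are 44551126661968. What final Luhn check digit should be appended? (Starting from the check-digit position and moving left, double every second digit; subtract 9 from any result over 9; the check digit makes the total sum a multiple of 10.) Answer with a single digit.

2

Partial digits right→left: 8 6 9 1 6 6 6 2 1 1 5 5 4 4
Double every second digit counting from the check-digit position (so the 1st, 3rd, 5th, ... of the partial from the right).
  doubled (with −9 where >9): 7 9 3 3 2 1 8 → sum 33
  kept as-is: 6 1 6 2 1 5 4 → sum 25
Total = 33 + 25 = 58.
Check digit = (10 − (58 mod 10)) mod 10 = 2.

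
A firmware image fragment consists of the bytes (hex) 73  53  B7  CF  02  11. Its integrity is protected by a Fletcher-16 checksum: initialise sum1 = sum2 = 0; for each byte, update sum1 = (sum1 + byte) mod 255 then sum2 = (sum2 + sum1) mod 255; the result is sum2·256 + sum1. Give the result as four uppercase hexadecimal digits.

Running sums (mod 255):
  after byte 0 (73): sum1=115, sum2=115
  after byte 1 (53): sum1=198, sum2=58
  after byte 2 (B7): sum1=126, sum2=184
  after byte 3 (CF): sum1=78, sum2=7
  after byte 4 (02): sum1=80, sum2=87
  after byte 5 (11): sum1=97, sum2=184
Checksum = sum2·256 + sum1 = 184·256 + 97 = 47201 = 0xB861.

B861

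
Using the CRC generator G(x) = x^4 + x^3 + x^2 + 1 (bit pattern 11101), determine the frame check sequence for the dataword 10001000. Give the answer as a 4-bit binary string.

1100

Append 4 zeros: 100010000000. Divide by 11101 (XOR where the leading bit is 1):
  pos 0: 10001 XOR 11101 = 01100
  pos 1: 11000 XOR 11101 = 00101
  pos 3: 10100 XOR 11101 = 01001
  pos 4: 10010 XOR 11101 = 01111
  pos 5: 11110 XOR 11101 = 00011
Remainder (last 4 bits) = 1100. This is the CRC / FCS.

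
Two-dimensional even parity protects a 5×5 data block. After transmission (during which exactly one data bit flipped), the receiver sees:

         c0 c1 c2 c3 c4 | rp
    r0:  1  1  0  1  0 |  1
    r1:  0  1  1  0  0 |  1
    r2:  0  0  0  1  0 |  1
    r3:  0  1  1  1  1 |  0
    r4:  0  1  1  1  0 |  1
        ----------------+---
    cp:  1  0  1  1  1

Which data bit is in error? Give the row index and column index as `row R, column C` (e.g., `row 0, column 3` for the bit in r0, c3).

Recompute each row's even parity and compare to rp:
  r0: data parity 1, sent rp 1 → ok
  r1: data parity 0, sent rp 1 → mismatch
  r2: data parity 1, sent rp 1 → ok
  r3: data parity 0, sent rp 0 → ok
  r4: data parity 1, sent rp 1 → ok
Recompute each column's even parity and compare to cp:
  c0: data parity 1, sent cp 1 → ok
  c1: data parity 0, sent cp 0 → ok
  c2: data parity 1, sent cp 1 → ok
  c3: data parity 0, sent cp 1 → mismatch
  c4: data parity 1, sent cp 1 → ok
Exactly one row (r1) and one column (c3) fail → the flipped bit is at their intersection.

row 1, column 3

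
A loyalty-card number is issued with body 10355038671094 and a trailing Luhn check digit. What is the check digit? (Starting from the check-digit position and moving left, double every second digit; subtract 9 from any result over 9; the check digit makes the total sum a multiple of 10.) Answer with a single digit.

1

Partial digits right→left: 4 9 0 1 7 6 8 3 0 5 5 3 0 1
Double every second digit counting from the check-digit position (so the 1st, 3rd, 5th, ... of the partial from the right).
  doubled (with −9 where >9): 8 0 5 7 0 1 0 → sum 21
  kept as-is: 9 1 6 3 5 3 1 → sum 28
Total = 21 + 28 = 49.
Check digit = (10 − (49 mod 10)) mod 10 = 1.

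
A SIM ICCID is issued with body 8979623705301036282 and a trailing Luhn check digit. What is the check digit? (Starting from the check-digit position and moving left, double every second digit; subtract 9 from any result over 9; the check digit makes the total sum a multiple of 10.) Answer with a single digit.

Partial digits right→left: 2 8 2 6 3 0 1 0 3 5 0 7 3 2 6 9 7 9 8
Double every second digit counting from the check-digit position (so the 1st, 3rd, 5th, ... of the partial from the right).
  doubled (with −9 where >9): 4 4 6 2 6 0 6 3 5 7 → sum 43
  kept as-is: 8 6 0 0 5 7 2 9 9 → sum 46
Total = 43 + 46 = 89.
Check digit = (10 − (89 mod 10)) mod 10 = 1.

1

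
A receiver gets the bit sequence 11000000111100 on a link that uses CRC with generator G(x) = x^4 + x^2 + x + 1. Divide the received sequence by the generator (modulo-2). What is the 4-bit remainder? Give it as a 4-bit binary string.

Modulo-2 division of 11000000111100 by 10111:
  pos 0: 11000 XOR 10111 = 01111
  pos 1: 11110 XOR 10111 = 01001
  pos 2: 10010 XOR 10111 = 00101
  pos 4: 10101 XOR 10111 = 00010
  pos 7: 10111 XOR 10111 = 00000
Remainder = 0000 (zero — the frame passes the CRC check).

0000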